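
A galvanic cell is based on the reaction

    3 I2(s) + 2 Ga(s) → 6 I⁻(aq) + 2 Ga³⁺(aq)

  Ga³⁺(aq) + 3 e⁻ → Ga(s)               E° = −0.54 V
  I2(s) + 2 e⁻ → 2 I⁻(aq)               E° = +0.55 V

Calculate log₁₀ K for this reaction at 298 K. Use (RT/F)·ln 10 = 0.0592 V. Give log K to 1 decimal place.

The I₂/I⁻ couple is reduced (cathode); E°cell = +0.55 − (−0.54) = +1.09 V with n = 6.
At equilibrium E = 0, so log K = nE°cell / 0.0592 = (6)(+1.09) / 0.0592 = 110.5.

log K = 110.5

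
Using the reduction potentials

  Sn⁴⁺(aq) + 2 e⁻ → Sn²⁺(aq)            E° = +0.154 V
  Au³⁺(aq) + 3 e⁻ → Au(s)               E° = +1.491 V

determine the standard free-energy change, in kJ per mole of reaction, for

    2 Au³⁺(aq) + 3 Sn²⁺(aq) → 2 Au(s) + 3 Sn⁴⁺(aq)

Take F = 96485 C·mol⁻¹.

−774 kJ/mol

In the reaction as written Au³⁺(aq) is reduced, so the Au³⁺/Au couple is the cathode and Sn⁴⁺/Sn²⁺ is the anode.
E°cell = +1.491 − (+0.154) = +1.337 V; balancing electrons gives n = 6.
ΔG° = −nFE°cell = −(6)(96485)(+1.337) J/mol = −774 kJ/mol.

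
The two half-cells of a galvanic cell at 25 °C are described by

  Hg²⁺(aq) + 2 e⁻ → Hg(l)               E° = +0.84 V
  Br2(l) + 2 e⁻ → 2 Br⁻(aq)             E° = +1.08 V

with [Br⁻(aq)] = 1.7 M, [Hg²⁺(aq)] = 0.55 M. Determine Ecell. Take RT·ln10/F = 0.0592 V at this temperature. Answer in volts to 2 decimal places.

Br₂/Br⁻ is reduced (cathode, E° = +1.08 V) and Hg²⁺/Hg is oxidized (anode).
The standard potential is +1.08 − (+0.84) = +0.24 V and the balanced reaction transfers n = 2 electrons.
Balancing gives Br2(l) + Hg(l) → 2 Br⁻(aq) + Hg²⁺(aq); hence Q = [Br⁻(aq)]^2·[Hg²⁺(aq)] = 1.59 (log Q = 0.201).
Applying E = E° − (RT ln10/nF)·log Q gives +0.24 − (0.0592/2)(0.201) = +0.23 V.

+0.23 V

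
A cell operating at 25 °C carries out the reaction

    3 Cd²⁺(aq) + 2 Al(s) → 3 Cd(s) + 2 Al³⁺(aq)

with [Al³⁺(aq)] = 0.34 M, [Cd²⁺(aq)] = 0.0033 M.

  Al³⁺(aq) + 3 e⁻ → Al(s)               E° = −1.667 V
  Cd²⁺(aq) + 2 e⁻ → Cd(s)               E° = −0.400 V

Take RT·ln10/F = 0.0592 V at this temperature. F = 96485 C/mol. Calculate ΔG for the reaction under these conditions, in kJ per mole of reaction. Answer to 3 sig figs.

The standard cell potential is −0.400 − (−1.667) = +1.267 V, with n = 6 electrons in the balanced equation.
The reaction quotient is [Al³⁺(aq)]^2 / [Cd²⁺(aq)]^3 = 3.22×10^6; by Nernst, E = +1.267 − (0.0592/6)(6.507) = +1.2028 V.
ΔG = −nFE = −(6)(96485)(+1.2028) J/mol = −696 kJ/mol.

−696 kJ/mol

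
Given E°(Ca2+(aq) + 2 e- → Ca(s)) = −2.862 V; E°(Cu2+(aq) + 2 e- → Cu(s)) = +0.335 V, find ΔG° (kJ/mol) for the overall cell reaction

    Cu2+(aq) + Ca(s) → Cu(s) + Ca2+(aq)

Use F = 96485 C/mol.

In the reaction as written Cu2+(aq) is reduced, so the Cu²⁺/Cu couple is the cathode and Ca²⁺/Ca is the anode.
E°cell = +0.335 − (−2.862) = +3.197 V; balancing electrons gives n = 2.
ΔG° = −nFE°cell = −(2)(96485)(+3.197) J/mol = −617 kJ/mol.

−617 kJ/mol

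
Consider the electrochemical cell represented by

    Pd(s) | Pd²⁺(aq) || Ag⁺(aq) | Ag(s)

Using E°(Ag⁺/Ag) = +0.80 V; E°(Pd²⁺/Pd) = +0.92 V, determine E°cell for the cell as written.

By convention the left-hand electrode in cell notation is the anode (oxidation) and the right-hand electrode is the cathode (reduction).
E°cell = E°(right) − E°(left) = +0.80 − (+0.92) = −0.12 V.
The negative sign shows that, as written, the cell would require an external voltage to drive the reaction.

−0.12 V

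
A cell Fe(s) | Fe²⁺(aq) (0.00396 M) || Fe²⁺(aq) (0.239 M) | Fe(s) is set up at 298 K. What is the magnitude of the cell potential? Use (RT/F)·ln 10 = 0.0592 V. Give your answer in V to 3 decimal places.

0.053 V

For a concentration cell E°cell = 0, since both electrodes use the same couple.
The compartment with the higher Fe²⁺(aq) concentration (0.239 M) acts as the cathode; ions are reduced there and produced at the dilute (0.00396 M) anode.
With n = 2, Ecell = −(0.0592/2)·log([dilute]/[conc]) = −(0.0592/2)·log(0.00396/0.239) = +0.053 V.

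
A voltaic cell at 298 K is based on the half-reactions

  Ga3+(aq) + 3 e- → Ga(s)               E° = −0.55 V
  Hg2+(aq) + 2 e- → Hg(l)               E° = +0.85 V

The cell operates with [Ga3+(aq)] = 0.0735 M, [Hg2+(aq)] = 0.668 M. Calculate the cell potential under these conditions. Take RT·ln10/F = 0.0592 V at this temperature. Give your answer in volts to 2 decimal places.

+1.42 V

The Hg²⁺/Hg couple has the more positive E°, so it is the cathode; Ga³⁺/Ga is the anode.
E°cell = +0.85 − (−0.55) = +1.40 V, with n = 6 electrons transferred.
The balanced reaction is 3 Hg2+(aq) + 2 Ga(s) → 3 Hg(l) + 2 Ga3+(aq), so Q = [Ga3+(aq)]^2 / [Hg2+(aq)]^3 = 0.0181 and log Q = −1.742.
E = E° − (0.0592/n)·log Q = +1.40 − (0.0592/6)(−1.742) = +1.42 V.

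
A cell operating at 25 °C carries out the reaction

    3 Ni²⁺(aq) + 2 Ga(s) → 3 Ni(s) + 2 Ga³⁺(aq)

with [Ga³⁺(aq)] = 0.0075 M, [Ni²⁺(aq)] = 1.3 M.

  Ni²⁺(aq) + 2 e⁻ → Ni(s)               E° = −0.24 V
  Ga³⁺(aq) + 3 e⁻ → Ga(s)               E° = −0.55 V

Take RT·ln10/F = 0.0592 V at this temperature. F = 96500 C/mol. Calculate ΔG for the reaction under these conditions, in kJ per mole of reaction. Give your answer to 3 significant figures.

With Ni²⁺/Ni reduced at the cathode, E°cell = −0.24 − (−0.55) = +0.31 V and n = 6.
The reaction quotient is [Ga³⁺(aq)]^2 / [Ni²⁺(aq)]^3 = 2.56×10^−5; by Nernst, E = +0.31 − (0.0592/6)(−4.592) = +0.3553 V.
ΔG = −nFE = −(6)(96500)(+0.3553) J/mol = −206 kJ/mol.

−206 kJ/mol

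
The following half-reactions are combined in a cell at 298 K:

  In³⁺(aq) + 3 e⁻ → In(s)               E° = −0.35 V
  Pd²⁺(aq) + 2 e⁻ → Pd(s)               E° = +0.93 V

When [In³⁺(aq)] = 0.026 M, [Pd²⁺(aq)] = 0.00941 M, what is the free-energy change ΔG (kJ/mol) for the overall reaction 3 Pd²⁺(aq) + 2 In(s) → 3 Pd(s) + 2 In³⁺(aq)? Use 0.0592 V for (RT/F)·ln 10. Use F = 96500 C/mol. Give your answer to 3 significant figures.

The standard cell potential is +0.93 − (−0.35) = +1.28 V, with n = 6 electrons in the balanced equation.
Q = [In³⁺(aq)]^2 / [Pd²⁺(aq)]^3 = 811, so log Q = 2.909 and E = +1.28 − (0.0592/6)(2.909) = +1.2513 V.
ΔG = −nFE = −(6)(96500)(+1.2513) J/mol = −725 kJ/mol.

−725 kJ/mol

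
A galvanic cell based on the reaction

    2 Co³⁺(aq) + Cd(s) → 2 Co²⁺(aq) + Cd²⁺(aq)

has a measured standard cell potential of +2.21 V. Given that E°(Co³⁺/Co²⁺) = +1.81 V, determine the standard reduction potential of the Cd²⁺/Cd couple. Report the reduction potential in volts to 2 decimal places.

In the reaction as written the Co³⁺/Co²⁺ couple is reduced (cathode) and Cd²⁺/Cd is oxidized (anode), so E°cell = E°(Co³⁺/Co²⁺) − E°(Cd²⁺/Cd).
E°(Cd²⁺/Cd) = E°(cathode) − E°cell = +1.81 − (+2.21) = −0.40 V.

−0.40 V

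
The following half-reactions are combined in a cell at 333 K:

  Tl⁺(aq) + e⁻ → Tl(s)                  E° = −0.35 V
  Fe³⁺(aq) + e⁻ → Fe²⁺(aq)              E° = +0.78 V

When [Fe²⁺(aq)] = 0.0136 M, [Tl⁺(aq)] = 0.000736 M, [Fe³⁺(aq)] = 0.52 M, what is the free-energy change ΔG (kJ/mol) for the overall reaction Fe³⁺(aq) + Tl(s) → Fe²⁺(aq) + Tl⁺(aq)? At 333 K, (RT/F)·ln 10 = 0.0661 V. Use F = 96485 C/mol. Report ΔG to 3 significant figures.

−139 kJ/mol

The standard cell potential is +0.78 − (−0.35) = +1.13 V, with n = 1 electron in the balanced equation.
Q = ([Fe²⁺(aq)]·[Tl⁺(aq)]) / [Fe³⁺(aq)] = 1.92×10^−5, so log Q = −4.716 and E = +1.13 − (0.0661/1)(−4.716) = +1.4417 V.
Finally ΔG = −nFE = −(1)(96485 C/mol)(+1.4417 V) = −139 kJ/mol.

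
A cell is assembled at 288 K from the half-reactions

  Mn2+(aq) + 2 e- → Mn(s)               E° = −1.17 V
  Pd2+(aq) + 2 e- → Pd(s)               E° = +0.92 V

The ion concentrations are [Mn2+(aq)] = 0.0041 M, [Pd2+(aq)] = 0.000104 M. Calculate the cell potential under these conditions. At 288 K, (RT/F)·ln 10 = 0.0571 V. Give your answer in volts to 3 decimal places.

Pd²⁺/Pd is reduced (cathode, E° = +0.92 V) and Mn²⁺/Mn is oxidized (anode).
E°cell = +0.92 − (−1.17) = +2.09 V, with n = 2 electrons transferred.
For the overall reaction Pd2+(aq) + Mn(s) → Pd(s) + Mn2+(aq), Q = [Mn2+(aq)] / [Pd2+(aq)] = 39.4, giving log Q = 1.596.
E = E° − (0.0571/n)·log Q = +2.09 − (0.0571/2)(1.596) = +2.044 V.

+2.044 V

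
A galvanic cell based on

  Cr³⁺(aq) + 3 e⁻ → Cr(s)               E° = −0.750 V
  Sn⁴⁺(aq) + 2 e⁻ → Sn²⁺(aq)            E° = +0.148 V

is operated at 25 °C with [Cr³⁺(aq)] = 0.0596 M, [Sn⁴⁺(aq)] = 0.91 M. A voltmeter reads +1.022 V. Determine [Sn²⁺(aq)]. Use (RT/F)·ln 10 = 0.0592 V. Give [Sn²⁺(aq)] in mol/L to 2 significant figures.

The Sn⁴⁺/Sn²⁺ couple has the larger reduction potential, so it is the cathode: E°cell = +0.148 − (−0.750) = +0.898 V and n = 6.
Rearranging E = E° − (0.0592/n)·log Q gives log Q = 6(+0.898 − (+1.022))/0.0592 = −12.568.
The balanced reaction is 3 Sn⁴⁺(aq) + 2 Cr(s) → 3 Sn²⁺(aq) + 2 Cr³⁺(aq), so Q = ([Sn²⁺(aq)]^3·[Cr³⁺(aq)]^2) / [Sn⁴⁺(aq)]^3.
Solving for the unknown gives log [Sn²⁺(aq)] = −3.414, so [Sn²⁺(aq)] ≈ 0.00039 M.

0.00039 M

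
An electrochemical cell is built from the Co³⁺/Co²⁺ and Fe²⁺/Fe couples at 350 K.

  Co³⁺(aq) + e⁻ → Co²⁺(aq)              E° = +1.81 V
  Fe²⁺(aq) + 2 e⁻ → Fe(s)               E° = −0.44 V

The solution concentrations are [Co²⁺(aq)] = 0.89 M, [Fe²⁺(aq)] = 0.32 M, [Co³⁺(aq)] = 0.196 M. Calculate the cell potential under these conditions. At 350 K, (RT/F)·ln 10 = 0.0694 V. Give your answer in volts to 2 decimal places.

+2.22 V

Co³⁺/Co²⁺ is reduced (cathode, E° = +1.81 V) and Fe²⁺/Fe is oxidized (anode).
E°cell = +1.81 − (−0.44) = +2.25 V, with n = 2 electrons transferred.
Balancing gives 2 Co³⁺(aq) + Fe(s) → 2 Co²⁺(aq) + Fe²⁺(aq); hence Q = ([Co²⁺(aq)]^2·[Fe²⁺(aq)]) / [Co³⁺(aq)]^2 = 6.6 (log Q = 0.819).
E = E° − (0.0694/n)·log Q = +2.25 − (0.0694/2)(0.819) = +2.22 V.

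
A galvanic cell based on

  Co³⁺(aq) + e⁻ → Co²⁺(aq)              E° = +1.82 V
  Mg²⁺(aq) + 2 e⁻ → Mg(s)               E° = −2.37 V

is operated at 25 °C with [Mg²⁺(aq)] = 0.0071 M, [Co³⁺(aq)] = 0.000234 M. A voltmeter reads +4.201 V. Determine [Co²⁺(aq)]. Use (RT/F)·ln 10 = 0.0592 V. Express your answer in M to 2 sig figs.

The Co³⁺/Co²⁺ couple has the larger reduction potential, so it is the cathode: E°cell = +1.82 − (−2.37) = +4.19 V and n = 2.
Since E = E° − (0.0592/n)·log Q, log Q = n(E° − E)/0.0592 = −0.372.
The balanced reaction is 2 Co³⁺(aq) + Mg(s) → 2 Co²⁺(aq) + Mg²⁺(aq), so Q = ([Co²⁺(aq)]^2·[Mg²⁺(aq)]) / [Co³⁺(aq)]^2.
Isolating [Co²⁺(aq)] in Q = 10^{−0.372} yields log [Co²⁺(aq)] = −2.742, i.e. 0.0018 M.

0.0018 M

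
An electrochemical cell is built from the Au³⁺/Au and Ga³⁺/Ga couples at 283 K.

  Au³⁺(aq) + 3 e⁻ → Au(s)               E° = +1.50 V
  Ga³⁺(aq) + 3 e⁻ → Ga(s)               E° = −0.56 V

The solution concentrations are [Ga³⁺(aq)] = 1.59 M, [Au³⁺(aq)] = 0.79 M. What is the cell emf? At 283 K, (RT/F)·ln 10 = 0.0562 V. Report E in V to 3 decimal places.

Au³⁺/Au is reduced (cathode, E° = +1.50 V) and Ga³⁺/Ga is oxidized (anode).
E°cell = +1.50 − (−0.56) = +2.06 V, with n = 3 electrons transferred.
The balanced reaction is Au³⁺(aq) + Ga(s) → Au(s) + Ga³⁺(aq), so Q = [Ga³⁺(aq)] / [Au³⁺(aq)] = 2.01 and log Q = 0.304.
E = E° − (0.0562/n)·log Q = +2.06 − (0.0562/3)(0.304) = +2.054 V.

+2.054 V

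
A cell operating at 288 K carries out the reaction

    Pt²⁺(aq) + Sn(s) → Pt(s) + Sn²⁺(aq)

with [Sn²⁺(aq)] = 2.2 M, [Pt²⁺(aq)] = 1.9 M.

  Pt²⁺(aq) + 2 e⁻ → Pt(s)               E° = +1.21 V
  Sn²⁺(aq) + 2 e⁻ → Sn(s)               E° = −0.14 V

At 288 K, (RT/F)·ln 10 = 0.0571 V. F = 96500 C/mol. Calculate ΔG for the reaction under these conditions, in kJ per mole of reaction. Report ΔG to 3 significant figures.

−260 kJ/mol

E°cell = +1.21 − (−0.14) = +1.35 V; the balanced reaction transfers n = 2 electrons.
The reaction quotient is [Sn²⁺(aq)] / [Pt²⁺(aq)] = 1.16; by Nernst, E = +1.35 − (0.0571/2)(0.064) = +1.3482 V.
Finally ΔG = −nFE = −(2)(96500 C/mol)(+1.3482 V) = −260 kJ/mol.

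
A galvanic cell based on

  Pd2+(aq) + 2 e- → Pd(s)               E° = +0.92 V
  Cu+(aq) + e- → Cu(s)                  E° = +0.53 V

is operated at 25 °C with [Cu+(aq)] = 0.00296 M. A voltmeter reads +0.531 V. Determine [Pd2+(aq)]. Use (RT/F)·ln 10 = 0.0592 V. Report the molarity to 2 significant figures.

0.51 M

With Pd²⁺/Pd at the cathode and Cu⁺/Cu at the anode, E°cell = +0.92 − (+0.53) = +0.39 V (n = 2).
Since E = E° − (0.0592/n)·log Q, log Q = n(E° − E)/0.0592 = −4.764.
Balancing electrons gives Pd2+(aq) + 2 Cu(s) → Pd(s) + 2 Cu+(aq); thus Q = [Cu+(aq)]^2 / [Pd2+(aq)].
Substituting the known concentrations and solving, log [Pd2+(aq)] = −0.293 and [Pd2+(aq)] = 0.51 M.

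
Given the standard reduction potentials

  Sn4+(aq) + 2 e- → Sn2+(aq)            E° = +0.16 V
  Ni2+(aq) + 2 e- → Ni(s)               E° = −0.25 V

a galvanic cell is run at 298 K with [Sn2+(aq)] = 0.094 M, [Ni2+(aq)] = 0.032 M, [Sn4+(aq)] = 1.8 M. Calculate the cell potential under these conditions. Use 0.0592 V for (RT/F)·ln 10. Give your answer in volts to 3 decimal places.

+0.492 V

Sn⁴⁺/Sn²⁺ is reduced (cathode, E° = +0.16 V) and Ni²⁺/Ni is oxidized (anode).
E°cell = +0.16 − (−0.25) = +0.41 V, with n = 2 electrons transferred.
The balanced reaction is Sn4+(aq) + Ni(s) → Sn2+(aq) + Ni2+(aq), so Q = ([Sn2+(aq)]·[Ni2+(aq)]) / [Sn4+(aq)] = 0.00167 and log Q = −2.777.
By the Nernst equation, E = +0.41 − (0.0592/2)·(−2.777) = +0.492 V.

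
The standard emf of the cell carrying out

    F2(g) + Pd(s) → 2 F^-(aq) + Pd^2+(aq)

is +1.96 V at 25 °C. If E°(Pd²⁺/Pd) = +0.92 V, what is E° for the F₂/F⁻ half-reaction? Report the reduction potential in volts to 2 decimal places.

+2.88 V

In the reaction as written the F₂/F⁻ couple is reduced (cathode) and Pd²⁺/Pd is oxidized (anode), so E°cell = E°(F₂/F⁻) − E°(Pd²⁺/Pd).
E°(F₂/F⁻) = E°cell + E°(anode) = +1.96 + (+0.92) = +2.88 V.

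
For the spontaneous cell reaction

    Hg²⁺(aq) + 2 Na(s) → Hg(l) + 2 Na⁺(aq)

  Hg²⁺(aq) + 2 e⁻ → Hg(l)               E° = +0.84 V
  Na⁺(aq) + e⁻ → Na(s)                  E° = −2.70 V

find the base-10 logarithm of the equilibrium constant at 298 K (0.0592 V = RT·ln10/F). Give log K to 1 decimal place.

The Hg²⁺/Hg couple is reduced (cathode); E°cell = +0.84 − (−2.70) = +3.54 V with n = 2.
At equilibrium E = 0, so log K = nE°cell / 0.0592 = (2)(+3.54) / 0.0592 = 119.6.

log K = 119.6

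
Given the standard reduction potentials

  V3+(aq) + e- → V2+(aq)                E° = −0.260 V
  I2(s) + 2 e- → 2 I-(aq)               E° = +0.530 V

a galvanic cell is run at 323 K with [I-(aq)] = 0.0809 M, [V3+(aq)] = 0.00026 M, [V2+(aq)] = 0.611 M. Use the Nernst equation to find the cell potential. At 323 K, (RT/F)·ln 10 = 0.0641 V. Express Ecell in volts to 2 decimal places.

+1.08 V

I₂/I⁻ is reduced (cathode, E° = +0.530 V) and V³⁺/V²⁺ is oxidized (anode).
E°cell = E°cat − E°an = +0.530 − (−0.260) = +0.790 V; n = 2.
The balanced reaction is I2(s) + 2 V2+(aq) → 2 I-(aq) + 2 V3+(aq), so Q = ([I-(aq)]^2·[V3+(aq)]^2) / [V2+(aq)]^2 = 1.19×10^−9 and log Q = −8.926.
E = E° − (0.0641/n)·log Q = +0.790 − (0.0641/2)(−8.926) = +1.08 V.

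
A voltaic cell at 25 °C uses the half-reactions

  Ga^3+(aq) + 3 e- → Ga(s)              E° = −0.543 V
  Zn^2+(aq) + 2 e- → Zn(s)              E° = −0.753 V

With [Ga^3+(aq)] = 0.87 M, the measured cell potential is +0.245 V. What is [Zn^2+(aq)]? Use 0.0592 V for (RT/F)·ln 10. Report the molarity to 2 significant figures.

0.060 M

Ga³⁺/Ga is the cathode (higher E°); E°cell = −0.543 − (−0.753) = +0.210 V with n = 6.
Rearranging E = E° − (0.0592/n)·log Q gives log Q = 6(+0.210 − (+0.245))/0.0592 = −3.547.
Balancing electrons gives 2 Ga^3+(aq) + 3 Zn(s) → 2 Ga(s) + 3 Zn^2+(aq); thus Q = [Zn^2+(aq)]^3 / [Ga^3+(aq)]^2.
Isolating [Zn^2+(aq)] in Q = 10^{−3.547} yields log [Zn^2+(aq)] = −1.223, i.e. 0.060 M.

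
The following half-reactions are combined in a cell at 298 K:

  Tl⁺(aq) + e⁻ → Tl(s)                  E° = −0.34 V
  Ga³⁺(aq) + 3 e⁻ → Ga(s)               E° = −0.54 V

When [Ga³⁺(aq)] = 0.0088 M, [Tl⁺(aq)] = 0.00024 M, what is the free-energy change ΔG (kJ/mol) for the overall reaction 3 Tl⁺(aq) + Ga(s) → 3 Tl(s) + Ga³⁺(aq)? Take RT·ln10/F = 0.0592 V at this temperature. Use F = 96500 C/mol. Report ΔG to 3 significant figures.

The standard cell potential is −0.34 − (−0.54) = +0.20 V, with n = 3 electrons in the balanced equation.
Q = [Ga³⁺(aq)] / [Tl⁺(aq)]^3 = 6.37×10^8, so log Q = 8.804 and E = +0.20 − (0.0592/3)(8.804) = +0.0263 V.
Then ΔG = −nFE = −3 × 96500 × +0.0263 J/mol = −7.61 kJ/mol.

−7.61 kJ/mol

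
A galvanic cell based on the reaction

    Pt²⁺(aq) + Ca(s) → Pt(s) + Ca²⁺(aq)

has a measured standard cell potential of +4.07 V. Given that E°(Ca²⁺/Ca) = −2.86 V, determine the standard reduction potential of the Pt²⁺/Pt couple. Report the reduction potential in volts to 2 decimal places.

In the reaction as written the Pt²⁺/Pt couple is reduced (cathode) and Ca²⁺/Ca is oxidized (anode), so E°cell = E°(Pt²⁺/Pt) − E°(Ca²⁺/Ca).
E°(Pt²⁺/Pt) = E°cell + E°(anode) = +4.07 + (−2.86) = +1.21 V.

+1.21 V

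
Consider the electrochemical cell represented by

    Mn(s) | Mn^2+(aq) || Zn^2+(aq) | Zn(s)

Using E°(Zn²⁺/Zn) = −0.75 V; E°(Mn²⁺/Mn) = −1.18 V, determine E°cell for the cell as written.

+0.43 V

By convention the left-hand electrode in cell notation is the anode (oxidation) and the right-hand electrode is the cathode (reduction).
E°cell = E°(right) − E°(left) = −0.75 − (−1.18) = +0.43 V.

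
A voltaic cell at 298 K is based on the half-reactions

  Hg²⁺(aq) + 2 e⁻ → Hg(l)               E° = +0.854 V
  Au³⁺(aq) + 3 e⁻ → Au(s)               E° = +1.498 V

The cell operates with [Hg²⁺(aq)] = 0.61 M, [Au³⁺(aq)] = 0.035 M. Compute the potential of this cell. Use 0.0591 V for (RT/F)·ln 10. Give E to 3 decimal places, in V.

+0.622 V

The Au³⁺/Au couple has the more positive E°, so it is the cathode; Hg²⁺/Hg is the anode.
E°cell = +1.498 − (+0.854) = +0.644 V, with n = 6 electrons transferred.
Balancing gives 2 Au³⁺(aq) + 3 Hg(l) → 2 Au(s) + 3 Hg²⁺(aq); hence Q = [Hg²⁺(aq)]^3 / [Au³⁺(aq)]^2 = 185 (log Q = 2.268).
By the Nernst equation, E = +0.644 − (0.0591/6)·(2.268) = +0.622 V.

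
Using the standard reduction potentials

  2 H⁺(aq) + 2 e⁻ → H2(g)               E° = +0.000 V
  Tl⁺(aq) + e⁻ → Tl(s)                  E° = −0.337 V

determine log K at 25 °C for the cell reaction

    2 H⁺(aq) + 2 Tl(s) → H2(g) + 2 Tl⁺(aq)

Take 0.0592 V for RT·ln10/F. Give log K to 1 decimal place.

The 2H⁺/H₂ couple is reduced (cathode); E°cell = +0.000 − (−0.337) = +0.337 V with n = 2.
At equilibrium E = 0, so log K = nE°cell / 0.0592 = (2)(+0.337) / 0.0592 = 11.4.

log K = 11.4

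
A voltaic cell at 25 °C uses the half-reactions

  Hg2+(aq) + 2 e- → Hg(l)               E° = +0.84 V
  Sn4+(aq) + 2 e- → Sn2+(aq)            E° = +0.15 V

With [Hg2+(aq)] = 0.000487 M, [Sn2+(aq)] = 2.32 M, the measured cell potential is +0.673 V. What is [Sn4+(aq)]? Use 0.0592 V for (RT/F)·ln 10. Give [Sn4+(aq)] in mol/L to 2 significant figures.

The Hg²⁺/Hg couple has the larger reduction potential, so it is the cathode: E°cell = +0.84 − (+0.15) = +0.69 V and n = 2.
From the Nernst equation, log Q = n(E° − E)/0.0592 = 2·(+0.69 − (+0.673))/0.0592 = 0.574.
For Hg2+(aq) + Sn2+(aq) → Hg(l) + Sn4+(aq), the reaction quotient is Q = [Sn4+(aq)] / ([Hg2+(aq)]·[Sn2+(aq)]).
Solving for the unknown gives log [Sn4+(aq)] = −2.373, so [Sn4+(aq)] ≈ 0.0042 M.

0.0042 M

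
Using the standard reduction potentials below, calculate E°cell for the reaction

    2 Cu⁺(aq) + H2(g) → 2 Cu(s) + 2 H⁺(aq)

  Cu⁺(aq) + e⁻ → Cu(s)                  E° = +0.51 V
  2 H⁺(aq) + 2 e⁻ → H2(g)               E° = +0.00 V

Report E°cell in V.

+0.51 V

In the reaction as written, Cu⁺(aq) is reduced (cathode) and H⁺(aq) is produced by oxidation at the anode.
E°cell = E°(cathode) − E°(anode) = +0.51 − (+0.00) = +0.51 V.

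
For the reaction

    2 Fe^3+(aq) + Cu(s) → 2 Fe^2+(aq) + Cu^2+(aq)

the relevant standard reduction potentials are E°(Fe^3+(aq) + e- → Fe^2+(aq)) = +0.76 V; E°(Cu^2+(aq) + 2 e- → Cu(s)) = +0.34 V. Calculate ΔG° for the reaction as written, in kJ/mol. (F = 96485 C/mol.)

In the reaction as written Fe^3+(aq) is reduced, so the Fe³⁺/Fe²⁺ couple is the cathode and Cu²⁺/Cu is the anode.
E°cell = +0.76 − (+0.34) = +0.42 V; balancing electrons gives n = 2.
ΔG° = −nFE°cell = −(2)(96485)(+0.42) J/mol = −81.0 kJ/mol.

−81.0 kJ/mol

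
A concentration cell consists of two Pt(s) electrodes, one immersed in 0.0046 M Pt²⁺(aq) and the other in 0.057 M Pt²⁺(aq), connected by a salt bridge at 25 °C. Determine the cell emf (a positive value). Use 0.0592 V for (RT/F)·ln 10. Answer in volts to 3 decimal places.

0.032 V

For a concentration cell E°cell = 0, since both electrodes use the same couple.
The compartment with the higher Pt²⁺(aq) concentration (0.057 M) acts as the cathode; ions are reduced there and produced at the dilute (0.0046 M) anode.
With n = 2, Ecell = −(0.0592/2)·log([dilute]/[conc]) = −(0.0592/2)·log(0.0046/0.057) = +0.032 V.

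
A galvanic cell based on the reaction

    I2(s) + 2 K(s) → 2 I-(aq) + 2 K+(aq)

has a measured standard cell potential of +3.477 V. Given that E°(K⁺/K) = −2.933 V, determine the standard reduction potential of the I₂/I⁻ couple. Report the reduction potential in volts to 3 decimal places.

+0.544 V

In the reaction as written the I₂/I⁻ couple is reduced (cathode) and K⁺/K is oxidized (anode), so E°cell = E°(I₂/I⁻) − E°(K⁺/K).
E°(I₂/I⁻) = E°cell + E°(anode) = +3.477 + (−2.933) = +0.544 V.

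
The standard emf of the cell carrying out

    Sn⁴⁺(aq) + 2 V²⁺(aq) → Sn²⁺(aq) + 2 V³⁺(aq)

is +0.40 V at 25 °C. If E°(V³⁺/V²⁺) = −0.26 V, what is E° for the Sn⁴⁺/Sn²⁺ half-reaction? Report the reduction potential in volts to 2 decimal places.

+0.14 V

In the reaction as written the Sn⁴⁺/Sn²⁺ couple is reduced (cathode) and V³⁺/V²⁺ is oxidized (anode), so E°cell = E°(Sn⁴⁺/Sn²⁺) − E°(V³⁺/V²⁺).
E°(Sn⁴⁺/Sn²⁺) = E°cell + E°(anode) = +0.40 + (−0.26) = +0.14 V.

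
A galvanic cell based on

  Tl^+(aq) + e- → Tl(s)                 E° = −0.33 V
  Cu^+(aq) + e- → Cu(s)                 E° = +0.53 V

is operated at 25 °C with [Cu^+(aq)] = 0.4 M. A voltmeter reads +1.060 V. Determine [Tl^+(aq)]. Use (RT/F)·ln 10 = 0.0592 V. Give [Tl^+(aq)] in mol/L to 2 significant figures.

With Cu⁺/Cu at the cathode and Tl⁺/Tl at the anode, E°cell = +0.53 − (−0.33) = +0.86 V (n = 1).
From the Nernst equation, log Q = n(E° − E)/0.0592 = 1·(+0.86 − (+1.060))/0.0592 = −3.378.
The balanced reaction is Cu^+(aq) + Tl(s) → Cu(s) + Tl^+(aq), so Q = [Tl^+(aq)] / [Cu^+(aq)].
Isolating [Tl^+(aq)] in Q = 10^{−3.378} yields log [Tl^+(aq)] = −3.776, i.e. 0.00017 M.

0.00017 M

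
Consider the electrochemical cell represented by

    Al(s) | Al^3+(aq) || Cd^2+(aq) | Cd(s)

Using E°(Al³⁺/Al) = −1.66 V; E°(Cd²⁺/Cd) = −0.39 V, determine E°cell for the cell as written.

+1.27 V

By convention the left-hand electrode in cell notation is the anode (oxidation) and the right-hand electrode is the cathode (reduction).
E°cell = E°(right) − E°(left) = −0.39 − (−1.66) = +1.27 V.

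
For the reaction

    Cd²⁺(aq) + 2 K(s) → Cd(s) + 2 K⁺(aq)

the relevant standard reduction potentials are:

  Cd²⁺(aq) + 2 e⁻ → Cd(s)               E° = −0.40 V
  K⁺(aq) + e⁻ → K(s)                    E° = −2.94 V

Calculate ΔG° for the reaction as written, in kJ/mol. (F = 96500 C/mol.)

In the reaction as written Cd²⁺(aq) is reduced, so the Cd²⁺/Cd couple is the cathode and K⁺/K is the anode.
E°cell = −0.40 − (−2.94) = +2.54 V; balancing electrons gives n = 2.
ΔG° = −nFE°cell = −(2)(96500)(+2.54) J/mol = −490 kJ/mol.

−490 kJ/mol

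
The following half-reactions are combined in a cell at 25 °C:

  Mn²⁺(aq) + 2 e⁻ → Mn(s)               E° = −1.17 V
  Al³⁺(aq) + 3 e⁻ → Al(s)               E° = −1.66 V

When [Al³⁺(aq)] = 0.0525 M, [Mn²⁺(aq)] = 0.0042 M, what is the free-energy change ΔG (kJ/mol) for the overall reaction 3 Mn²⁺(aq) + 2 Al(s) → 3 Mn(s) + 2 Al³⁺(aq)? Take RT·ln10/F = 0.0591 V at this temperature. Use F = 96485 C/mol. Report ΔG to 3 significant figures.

E°cell = −1.17 − (−1.66) = +0.49 V; the balanced reaction transfers n = 6 electrons.
The reaction quotient is [Al³⁺(aq)]^2 / [Mn²⁺(aq)]^3 = 3.72×10^4; by Nernst, E = +0.49 − (0.0591/6)(4.571) = +0.4450 V.
Finally ΔG = −nFE = −(6)(96485 C/mol)(+0.4450 V) = −258 kJ/mol.

−258 kJ/mol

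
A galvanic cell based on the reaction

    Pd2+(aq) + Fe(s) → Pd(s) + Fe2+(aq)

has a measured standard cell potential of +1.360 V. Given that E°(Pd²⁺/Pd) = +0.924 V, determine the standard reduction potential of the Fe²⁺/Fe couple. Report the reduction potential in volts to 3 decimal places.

−0.436 V

In the reaction as written the Pd²⁺/Pd couple is reduced (cathode) and Fe²⁺/Fe is oxidized (anode), so E°cell = E°(Pd²⁺/Pd) − E°(Fe²⁺/Fe).
E°(Fe²⁺/Fe) = E°(cathode) − E°cell = +0.924 − (+1.360) = −0.436 V.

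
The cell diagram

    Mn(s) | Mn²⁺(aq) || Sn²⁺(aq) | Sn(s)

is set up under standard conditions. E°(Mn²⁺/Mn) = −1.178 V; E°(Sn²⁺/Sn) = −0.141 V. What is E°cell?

By convention the left-hand electrode in cell notation is the anode (oxidation) and the right-hand electrode is the cathode (reduction).
E°cell = E°(right) − E°(left) = −0.141 − (−1.178) = +1.037 V.

+1.037 V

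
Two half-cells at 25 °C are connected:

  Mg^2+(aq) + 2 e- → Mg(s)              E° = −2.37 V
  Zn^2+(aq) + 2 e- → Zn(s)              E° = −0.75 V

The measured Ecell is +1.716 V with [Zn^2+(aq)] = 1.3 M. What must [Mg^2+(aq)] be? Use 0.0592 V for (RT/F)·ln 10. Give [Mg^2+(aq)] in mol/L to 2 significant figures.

0.00074 M

The Zn²⁺/Zn couple has the larger reduction potential, so it is the cathode: E°cell = −0.75 − (−2.37) = +1.62 V and n = 2.
From the Nernst equation, log Q = n(E° − E)/0.0592 = 2·(+1.62 − (+1.716))/0.0592 = −3.243.
The balanced reaction is Zn^2+(aq) + Mg(s) → Zn(s) + Mg^2+(aq), so Q = [Mg^2+(aq)] / [Zn^2+(aq)].
Isolating [Mg^2+(aq)] in Q = 10^{−3.243} yields log [Mg^2+(aq)] = −3.129, i.e. 0.00074 M.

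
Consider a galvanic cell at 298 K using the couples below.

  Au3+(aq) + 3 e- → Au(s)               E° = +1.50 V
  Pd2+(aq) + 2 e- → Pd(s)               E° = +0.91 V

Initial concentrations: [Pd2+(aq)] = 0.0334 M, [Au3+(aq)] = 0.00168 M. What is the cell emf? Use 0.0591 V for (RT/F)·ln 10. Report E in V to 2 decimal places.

Since E°(Au³⁺/Au) > E°(Pd²⁺/Pd), Au³⁺/Au serves as the cathode.
E°cell = E°cat − E°an = +1.50 − (+0.91) = +0.59 V; n = 6.
Balancing gives 2 Au3+(aq) + 3 Pd(s) → 2 Au(s) + 3 Pd2+(aq); hence Q = [Pd2+(aq)]^3 / [Au3+(aq)]^2 = 13.2 (log Q = 1.121).
Applying E = E° − (RT ln10/nF)·log Q gives +0.59 − (0.0591/6)(1.121) = +0.58 V.

+0.58 V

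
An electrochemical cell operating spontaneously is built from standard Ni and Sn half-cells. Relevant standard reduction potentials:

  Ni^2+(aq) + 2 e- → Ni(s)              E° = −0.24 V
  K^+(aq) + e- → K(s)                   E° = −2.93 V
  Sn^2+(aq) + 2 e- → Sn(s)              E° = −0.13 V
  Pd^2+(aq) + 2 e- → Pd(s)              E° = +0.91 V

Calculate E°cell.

+0.11 V

Of the two couples in this cell, the one with the more positive reduction potential is reduced at the cathode: here that is Sn²⁺/Sn (−0.13 V); Ni²⁺/Ni (−0.24 V) is the anode.
E°cell = E°(cathode) − E°(anode) = −0.13 − (−0.24) = +0.11 V.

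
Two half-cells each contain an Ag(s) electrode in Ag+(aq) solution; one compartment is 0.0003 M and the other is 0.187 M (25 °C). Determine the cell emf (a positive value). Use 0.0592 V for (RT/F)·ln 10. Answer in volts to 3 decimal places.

0.165 V

For a concentration cell E°cell = 0, since both electrodes use the same couple.
The compartment with the higher Ag+(aq) concentration (0.187 M) acts as the cathode; ions are reduced there and produced at the dilute (0.0003 M) anode.
With n = 1, Ecell = −(0.0592/1)·log([dilute]/[conc]) = −(0.0592/1)·log(0.0003/0.187) = +0.165 V.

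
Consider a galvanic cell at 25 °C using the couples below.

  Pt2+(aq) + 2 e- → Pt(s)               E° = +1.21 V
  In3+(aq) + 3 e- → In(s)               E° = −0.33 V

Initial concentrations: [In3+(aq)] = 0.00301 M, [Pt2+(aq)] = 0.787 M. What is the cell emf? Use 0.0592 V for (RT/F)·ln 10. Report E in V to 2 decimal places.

Since E°(Pt²⁺/Pt) > E°(In³⁺/In), Pt²⁺/Pt serves as the cathode.
E°cell = E°cat − E°an = +1.21 − (−0.33) = +1.54 V; n = 6.
The balanced reaction is 3 Pt2+(aq) + 2 In(s) → 3 Pt(s) + 2 In3+(aq), so Q = [In3+(aq)]^2 / [Pt2+(aq)]^3 = 1.86×10^−5 and log Q = −4.731.
Applying E = E° − (RT ln10/nF)·log Q gives +1.54 − (0.0592/6)(−4.731) = +1.59 V.

+1.59 V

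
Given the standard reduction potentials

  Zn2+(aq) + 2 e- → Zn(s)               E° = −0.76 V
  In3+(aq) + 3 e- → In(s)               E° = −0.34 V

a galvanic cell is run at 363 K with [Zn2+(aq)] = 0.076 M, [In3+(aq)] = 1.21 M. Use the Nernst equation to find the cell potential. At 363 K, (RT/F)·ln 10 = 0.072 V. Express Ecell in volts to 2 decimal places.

Since E°(In³⁺/In) > E°(Zn²⁺/Zn), In³⁺/In serves as the cathode.
The standard potential is −0.34 − (−0.76) = +0.42 V and the balanced reaction transfers n = 6 electrons.
Balancing gives 2 In3+(aq) + 3 Zn(s) → 2 In(s) + 3 Zn2+(aq); hence Q = [Zn2+(aq)]^3 / [In3+(aq)]^2 = 0.0003 (log Q = −3.523).
Applying E = E° − (RT ln10/nF)·log Q gives +0.42 − (0.072/6)(−3.523) = +0.46 V.

+0.46 V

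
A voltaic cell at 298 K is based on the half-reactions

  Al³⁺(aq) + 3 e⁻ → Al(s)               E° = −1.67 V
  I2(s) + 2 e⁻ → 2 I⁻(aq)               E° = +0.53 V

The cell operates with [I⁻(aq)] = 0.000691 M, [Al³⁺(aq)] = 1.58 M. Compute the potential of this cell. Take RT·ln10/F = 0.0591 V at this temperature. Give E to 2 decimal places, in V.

The I₂/I⁻ couple has the more positive E°, so it is the cathode; Al³⁺/Al is the anode.
E°cell = +0.53 − (−1.67) = +2.20 V, with n = 6 electrons transferred.
Balancing gives 3 I2(s) + 2 Al(s) → 6 I⁻(aq) + 2 Al³⁺(aq); hence Q = [I⁻(aq)]^6·[Al³⁺(aq)]^2 = 2.72×10^−19 (log Q = −18.566).
Applying E = E° − (RT ln10/nF)·log Q gives +2.20 − (0.0591/6)(−18.566) = +2.38 V.

+2.38 V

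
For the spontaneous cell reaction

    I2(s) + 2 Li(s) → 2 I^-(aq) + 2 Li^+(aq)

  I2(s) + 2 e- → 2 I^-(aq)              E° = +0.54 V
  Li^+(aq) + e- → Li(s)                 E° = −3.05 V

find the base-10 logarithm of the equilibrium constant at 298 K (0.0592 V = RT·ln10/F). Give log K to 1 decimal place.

The I₂/I⁻ couple is reduced (cathode); E°cell = +0.54 − (−3.05) = +3.59 V with n = 2.
At equilibrium E = 0, so log K = nE°cell / 0.0592 = (2)(+3.59) / 0.0592 = 121.3.

log K = 121.3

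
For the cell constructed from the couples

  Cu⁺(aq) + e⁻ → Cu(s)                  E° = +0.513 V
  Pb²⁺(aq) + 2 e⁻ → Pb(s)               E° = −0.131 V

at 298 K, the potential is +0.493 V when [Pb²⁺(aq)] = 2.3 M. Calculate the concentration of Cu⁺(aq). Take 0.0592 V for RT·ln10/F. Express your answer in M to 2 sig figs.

With Cu⁺/Cu at the cathode and Pb²⁺/Pb at the anode, E°cell = +0.513 − (−0.131) = +0.644 V (n = 2).
From the Nernst equation, log Q = n(E° − E)/0.0592 = 2·(+0.644 − (+0.493))/0.0592 = 5.101.
The balanced reaction is 2 Cu⁺(aq) + Pb(s) → 2 Cu(s) + Pb²⁺(aq), so Q = [Pb²⁺(aq)] / [Cu⁺(aq)]^2.
Solving for the unknown gives log [Cu⁺(aq)] = −2.370, so [Cu⁺(aq)] ≈ 0.0043 M.

0.0043 M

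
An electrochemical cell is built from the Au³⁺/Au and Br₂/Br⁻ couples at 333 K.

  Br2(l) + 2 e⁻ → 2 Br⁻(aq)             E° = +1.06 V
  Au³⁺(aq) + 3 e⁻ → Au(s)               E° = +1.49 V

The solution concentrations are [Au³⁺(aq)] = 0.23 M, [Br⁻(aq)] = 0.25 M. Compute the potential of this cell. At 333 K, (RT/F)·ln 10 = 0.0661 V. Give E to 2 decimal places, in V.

Since E°(Au³⁺/Au) > E°(Br₂/Br⁻), Au³⁺/Au serves as the cathode.
The standard potential is +1.49 − (+1.06) = +0.43 V and the balanced reaction transfers n = 6 electrons.
For the overall reaction 2 Au³⁺(aq) + 6 Br⁻(aq) → 2 Au(s) + 3 Br2(l), Q = 1 / ([Au³⁺(aq)]^2·[Br⁻(aq)]^6) = 7.74×10^4, giving log Q = 4.889.
By the Nernst equation, E = +0.43 − (0.0661/6)·(4.889) = +0.38 V.

+0.38 V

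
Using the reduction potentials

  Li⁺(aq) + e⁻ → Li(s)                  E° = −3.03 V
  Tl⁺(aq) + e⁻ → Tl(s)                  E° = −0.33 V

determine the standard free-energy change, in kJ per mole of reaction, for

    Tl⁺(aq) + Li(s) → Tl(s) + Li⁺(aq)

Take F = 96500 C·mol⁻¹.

In the reaction as written Tl⁺(aq) is reduced, so the Tl⁺/Tl couple is the cathode and Li⁺/Li is the anode.
E°cell = −0.33 − (−3.03) = +2.70 V; balancing electrons gives n = 1.
ΔG° = −nFE°cell = −(1)(96500)(+2.70) J/mol = −261 kJ/mol.

−261 kJ/mol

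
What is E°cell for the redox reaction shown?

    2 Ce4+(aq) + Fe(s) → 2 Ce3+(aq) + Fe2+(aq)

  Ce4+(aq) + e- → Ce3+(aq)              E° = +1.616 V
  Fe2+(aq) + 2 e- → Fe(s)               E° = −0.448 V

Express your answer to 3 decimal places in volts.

Ce4+(aq) gains electrons, so the Ce⁴⁺/Ce³⁺ couple is the cathode; the Fe²⁺/Fe couple is the anode.
E°cell = E°(cathode) − E°(anode) = +1.616 − (−0.448) = +2.064 V.

+2.064 V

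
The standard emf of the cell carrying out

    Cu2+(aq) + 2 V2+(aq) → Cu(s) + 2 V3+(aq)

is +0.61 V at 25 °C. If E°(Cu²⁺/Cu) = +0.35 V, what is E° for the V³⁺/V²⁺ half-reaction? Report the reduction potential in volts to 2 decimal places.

In the reaction as written the Cu²⁺/Cu couple is reduced (cathode) and V³⁺/V²⁺ is oxidized (anode), so E°cell = E°(Cu²⁺/Cu) − E°(V³⁺/V²⁺).
E°(V³⁺/V²⁺) = E°(cathode) − E°cell = +0.35 − (+0.61) = −0.26 V.

−0.26 V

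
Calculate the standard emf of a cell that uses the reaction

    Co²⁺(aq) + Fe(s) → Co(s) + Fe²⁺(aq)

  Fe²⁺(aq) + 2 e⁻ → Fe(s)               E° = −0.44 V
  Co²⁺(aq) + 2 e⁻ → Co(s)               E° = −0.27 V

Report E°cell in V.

In the reaction as written, Co²⁺(aq) is reduced (cathode) and Fe²⁺(aq) is produced by oxidation at the anode.
E°cell = E°(cathode) − E°(anode) = −0.27 − (−0.44) = +0.17 V.
The positive value indicates the reaction is spontaneous as written.

+0.17 V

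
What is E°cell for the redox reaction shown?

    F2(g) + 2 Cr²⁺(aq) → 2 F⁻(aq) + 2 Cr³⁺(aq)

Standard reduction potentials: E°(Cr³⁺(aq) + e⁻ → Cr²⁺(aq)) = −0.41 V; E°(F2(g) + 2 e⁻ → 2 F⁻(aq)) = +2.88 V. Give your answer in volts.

In the reaction as written, F2(g) is reduced (cathode) and Cr³⁺(aq) is produced by oxidation at the anode.
E°cell = E°(cathode) − E°(anode) = +2.88 − (−0.41) = +3.29 V.

+3.29 V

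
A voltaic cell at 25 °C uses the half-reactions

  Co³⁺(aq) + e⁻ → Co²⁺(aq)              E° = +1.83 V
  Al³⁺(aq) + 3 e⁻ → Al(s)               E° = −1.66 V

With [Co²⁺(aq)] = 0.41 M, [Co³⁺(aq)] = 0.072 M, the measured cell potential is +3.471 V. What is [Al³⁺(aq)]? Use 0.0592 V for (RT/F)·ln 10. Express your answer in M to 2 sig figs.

Co³⁺/Co²⁺ is the cathode (higher E°); E°cell = +1.83 − (−1.66) = +3.49 V with n = 3.
Rearranging E = E° − (0.0592/n)·log Q gives log Q = 3(+3.49 − (+3.471))/0.0592 = 0.963.
The balanced reaction is 3 Co³⁺(aq) + Al(s) → 3 Co²⁺(aq) + Al³⁺(aq), so Q = ([Co²⁺(aq)]^3·[Al³⁺(aq)]) / [Co³⁺(aq)]^3.
Substituting the known concentrations and solving, log [Al³⁺(aq)] = −1.303 and [Al³⁺(aq)] = 0.050 M.

0.050 M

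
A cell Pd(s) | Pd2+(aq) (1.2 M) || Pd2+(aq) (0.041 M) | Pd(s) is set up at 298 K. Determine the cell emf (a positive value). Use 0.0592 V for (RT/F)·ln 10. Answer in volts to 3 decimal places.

0.043 V

For a concentration cell E°cell = 0, since both electrodes use the same couple.
The compartment with the higher Pd2+(aq) concentration (1.2 M) acts as the cathode; ions are reduced there and produced at the dilute (0.041 M) anode.
With n = 2, Ecell = −(0.0592/2)·log([dilute]/[conc]) = −(0.0592/2)·log(0.041/1.2) = +0.043 V.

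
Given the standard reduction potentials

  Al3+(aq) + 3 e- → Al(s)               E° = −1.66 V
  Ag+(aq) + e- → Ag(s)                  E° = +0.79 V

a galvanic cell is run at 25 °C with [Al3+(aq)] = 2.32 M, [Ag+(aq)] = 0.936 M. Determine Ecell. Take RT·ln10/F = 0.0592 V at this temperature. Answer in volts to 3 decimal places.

+2.441 V

Since E°(Ag⁺/Ag) > E°(Al³⁺/Al), Ag⁺/Ag serves as the cathode.
E°cell = +0.79 − (−1.66) = +2.45 V, with n = 3 electrons transferred.
Balancing gives 3 Ag+(aq) + Al(s) → 3 Ag(s) + Al3+(aq); hence Q = [Al3+(aq)] / [Ag+(aq)]^3 = 2.83 (log Q = 0.452).
By the Nernst equation, E = +2.45 − (0.0592/3)·(0.452) = +2.441 V.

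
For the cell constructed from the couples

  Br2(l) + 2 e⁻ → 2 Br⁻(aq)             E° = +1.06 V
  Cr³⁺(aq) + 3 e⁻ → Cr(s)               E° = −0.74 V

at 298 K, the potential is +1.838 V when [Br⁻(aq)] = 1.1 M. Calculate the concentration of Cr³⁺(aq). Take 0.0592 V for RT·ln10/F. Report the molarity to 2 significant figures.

0.0089 M

Br₂/Br⁻ is the cathode (higher E°); E°cell = +1.06 − (−0.74) = +1.80 V with n = 6.
Rearranging E = E° − (0.0592/n)·log Q gives log Q = 6(+1.80 − (+1.838))/0.0592 = −3.851.
For 3 Br2(l) + 2 Cr(s) → 6 Br⁻(aq) + 2 Cr³⁺(aq), the reaction quotient is Q = [Br⁻(aq)]^6·[Cr³⁺(aq)]^2.
Substituting the known concentrations and solving, log [Cr³⁺(aq)] = −2.050 and [Cr³⁺(aq)] = 0.0089 M.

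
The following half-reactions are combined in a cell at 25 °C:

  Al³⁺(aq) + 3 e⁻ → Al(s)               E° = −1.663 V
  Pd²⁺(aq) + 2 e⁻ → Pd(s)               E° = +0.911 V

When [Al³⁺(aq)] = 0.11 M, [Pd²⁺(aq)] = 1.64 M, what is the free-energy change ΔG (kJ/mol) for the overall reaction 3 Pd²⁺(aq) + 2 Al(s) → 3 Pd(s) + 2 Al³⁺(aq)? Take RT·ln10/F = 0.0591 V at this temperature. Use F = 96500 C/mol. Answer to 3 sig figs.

With Pd²⁺/Pd reduced at the cathode, E°cell = +0.911 − (−1.663) = +2.574 V and n = 6.
Here Q = [Al³⁺(aq)]^2 / [Pd²⁺(aq)]^3 = 0.00274 (log Q = −2.562), giving E = +2.574 − (0.0591/6)·(−2.562) = +2.5992 V.
Then ΔG = −nFE = −6 × 96500 × +2.5992 J/mol = −1500 kJ/mol.

−1500 kJ/mol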